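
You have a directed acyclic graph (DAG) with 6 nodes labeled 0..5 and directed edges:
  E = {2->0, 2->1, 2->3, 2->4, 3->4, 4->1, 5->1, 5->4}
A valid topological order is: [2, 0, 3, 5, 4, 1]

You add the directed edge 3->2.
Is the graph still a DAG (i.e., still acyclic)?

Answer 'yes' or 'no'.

Given toposort: [2, 0, 3, 5, 4, 1]
Position of 3: index 2; position of 2: index 0
New edge 3->2: backward (u after v in old order)
Backward edge: old toposort is now invalid. Check if this creates a cycle.
Does 2 already reach 3? Reachable from 2: [0, 1, 2, 3, 4]. YES -> cycle!
Still a DAG? no

Answer: no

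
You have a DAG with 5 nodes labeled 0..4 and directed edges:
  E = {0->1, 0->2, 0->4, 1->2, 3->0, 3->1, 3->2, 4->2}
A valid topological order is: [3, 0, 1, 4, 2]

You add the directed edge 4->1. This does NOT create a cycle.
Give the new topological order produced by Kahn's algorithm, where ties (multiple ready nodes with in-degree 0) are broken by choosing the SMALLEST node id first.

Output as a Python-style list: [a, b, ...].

Old toposort: [3, 0, 1, 4, 2]
Added edge: 4->1
Position of 4 (3) > position of 1 (2). Must reorder: 4 must now come before 1.
Run Kahn's algorithm (break ties by smallest node id):
  initial in-degrees: [1, 3, 4, 0, 1]
  ready (indeg=0): [3]
  pop 3: indeg[0]->0; indeg[1]->2; indeg[2]->3 | ready=[0] | order so far=[3]
  pop 0: indeg[1]->1; indeg[2]->2; indeg[4]->0 | ready=[4] | order so far=[3, 0]
  pop 4: indeg[1]->0; indeg[2]->1 | ready=[1] | order so far=[3, 0, 4]
  pop 1: indeg[2]->0 | ready=[2] | order so far=[3, 0, 4, 1]
  pop 2: no out-edges | ready=[] | order so far=[3, 0, 4, 1, 2]
  Result: [3, 0, 4, 1, 2]

Answer: [3, 0, 4, 1, 2]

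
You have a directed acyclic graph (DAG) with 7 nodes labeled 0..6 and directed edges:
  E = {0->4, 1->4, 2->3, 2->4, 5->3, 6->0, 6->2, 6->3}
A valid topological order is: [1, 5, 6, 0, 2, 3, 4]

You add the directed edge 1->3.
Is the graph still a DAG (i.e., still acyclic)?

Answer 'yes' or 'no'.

Answer: yes

Derivation:
Given toposort: [1, 5, 6, 0, 2, 3, 4]
Position of 1: index 0; position of 3: index 5
New edge 1->3: forward
Forward edge: respects the existing order. Still a DAG, same toposort still valid.
Still a DAG? yes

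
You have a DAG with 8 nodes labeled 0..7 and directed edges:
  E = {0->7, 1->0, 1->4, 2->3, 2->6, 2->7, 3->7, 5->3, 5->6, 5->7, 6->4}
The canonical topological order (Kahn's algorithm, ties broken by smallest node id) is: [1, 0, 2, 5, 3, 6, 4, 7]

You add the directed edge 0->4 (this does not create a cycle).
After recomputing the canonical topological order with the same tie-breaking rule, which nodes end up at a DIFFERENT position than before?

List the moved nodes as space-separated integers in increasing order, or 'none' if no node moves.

Old toposort: [1, 0, 2, 5, 3, 6, 4, 7]
Added edge 0->4
Recompute Kahn (smallest-id tiebreak):
  initial in-degrees: [1, 0, 0, 2, 3, 0, 2, 4]
  ready (indeg=0): [1, 2, 5]
  pop 1: indeg[0]->0; indeg[4]->2 | ready=[0, 2, 5] | order so far=[1]
  pop 0: indeg[4]->1; indeg[7]->3 | ready=[2, 5] | order so far=[1, 0]
  pop 2: indeg[3]->1; indeg[6]->1; indeg[7]->2 | ready=[5] | order so far=[1, 0, 2]
  pop 5: indeg[3]->0; indeg[6]->0; indeg[7]->1 | ready=[3, 6] | order so far=[1, 0, 2, 5]
  pop 3: indeg[7]->0 | ready=[6, 7] | order so far=[1, 0, 2, 5, 3]
  pop 6: indeg[4]->0 | ready=[4, 7] | order so far=[1, 0, 2, 5, 3, 6]
  pop 4: no out-edges | ready=[7] | order so far=[1, 0, 2, 5, 3, 6, 4]
  pop 7: no out-edges | ready=[] | order so far=[1, 0, 2, 5, 3, 6, 4, 7]
New canonical toposort: [1, 0, 2, 5, 3, 6, 4, 7]
Compare positions:
  Node 0: index 1 -> 1 (same)
  Node 1: index 0 -> 0 (same)
  Node 2: index 2 -> 2 (same)
  Node 3: index 4 -> 4 (same)
  Node 4: index 6 -> 6 (same)
  Node 5: index 3 -> 3 (same)
  Node 6: index 5 -> 5 (same)
  Node 7: index 7 -> 7 (same)
Nodes that changed position: none

Answer: none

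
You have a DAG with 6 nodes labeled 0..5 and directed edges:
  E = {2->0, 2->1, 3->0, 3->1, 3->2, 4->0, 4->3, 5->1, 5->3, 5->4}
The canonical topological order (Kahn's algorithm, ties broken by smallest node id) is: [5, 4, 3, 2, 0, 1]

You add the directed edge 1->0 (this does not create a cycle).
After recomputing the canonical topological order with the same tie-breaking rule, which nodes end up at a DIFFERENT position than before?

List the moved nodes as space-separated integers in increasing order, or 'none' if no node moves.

Answer: 0 1

Derivation:
Old toposort: [5, 4, 3, 2, 0, 1]
Added edge 1->0
Recompute Kahn (smallest-id tiebreak):
  initial in-degrees: [4, 3, 1, 2, 1, 0]
  ready (indeg=0): [5]
  pop 5: indeg[1]->2; indeg[3]->1; indeg[4]->0 | ready=[4] | order so far=[5]
  pop 4: indeg[0]->3; indeg[3]->0 | ready=[3] | order so far=[5, 4]
  pop 3: indeg[0]->2; indeg[1]->1; indeg[2]->0 | ready=[2] | order so far=[5, 4, 3]
  pop 2: indeg[0]->1; indeg[1]->0 | ready=[1] | order so far=[5, 4, 3, 2]
  pop 1: indeg[0]->0 | ready=[0] | order so far=[5, 4, 3, 2, 1]
  pop 0: no out-edges | ready=[] | order so far=[5, 4, 3, 2, 1, 0]
New canonical toposort: [5, 4, 3, 2, 1, 0]
Compare positions:
  Node 0: index 4 -> 5 (moved)
  Node 1: index 5 -> 4 (moved)
  Node 2: index 3 -> 3 (same)
  Node 3: index 2 -> 2 (same)
  Node 4: index 1 -> 1 (same)
  Node 5: index 0 -> 0 (same)
Nodes that changed position: 0 1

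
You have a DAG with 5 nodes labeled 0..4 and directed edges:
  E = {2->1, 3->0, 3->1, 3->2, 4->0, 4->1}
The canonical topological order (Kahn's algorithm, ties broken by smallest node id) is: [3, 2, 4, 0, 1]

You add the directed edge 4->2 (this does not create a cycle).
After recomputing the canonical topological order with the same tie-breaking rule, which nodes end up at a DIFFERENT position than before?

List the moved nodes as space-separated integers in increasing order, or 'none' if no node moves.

Old toposort: [3, 2, 4, 0, 1]
Added edge 4->2
Recompute Kahn (smallest-id tiebreak):
  initial in-degrees: [2, 3, 2, 0, 0]
  ready (indeg=0): [3, 4]
  pop 3: indeg[0]->1; indeg[1]->2; indeg[2]->1 | ready=[4] | order so far=[3]
  pop 4: indeg[0]->0; indeg[1]->1; indeg[2]->0 | ready=[0, 2] | order so far=[3, 4]
  pop 0: no out-edges | ready=[2] | order so far=[3, 4, 0]
  pop 2: indeg[1]->0 | ready=[1] | order so far=[3, 4, 0, 2]
  pop 1: no out-edges | ready=[] | order so far=[3, 4, 0, 2, 1]
New canonical toposort: [3, 4, 0, 2, 1]
Compare positions:
  Node 0: index 3 -> 2 (moved)
  Node 1: index 4 -> 4 (same)
  Node 2: index 1 -> 3 (moved)
  Node 3: index 0 -> 0 (same)
  Node 4: index 2 -> 1 (moved)
Nodes that changed position: 0 2 4

Answer: 0 2 4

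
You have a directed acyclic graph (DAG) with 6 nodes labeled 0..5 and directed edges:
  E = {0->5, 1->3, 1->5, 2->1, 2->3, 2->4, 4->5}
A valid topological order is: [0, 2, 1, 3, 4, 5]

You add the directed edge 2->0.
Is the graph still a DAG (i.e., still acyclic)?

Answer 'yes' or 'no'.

Given toposort: [0, 2, 1, 3, 4, 5]
Position of 2: index 1; position of 0: index 0
New edge 2->0: backward (u after v in old order)
Backward edge: old toposort is now invalid. Check if this creates a cycle.
Does 0 already reach 2? Reachable from 0: [0, 5]. NO -> still a DAG (reorder needed).
Still a DAG? yes

Answer: yes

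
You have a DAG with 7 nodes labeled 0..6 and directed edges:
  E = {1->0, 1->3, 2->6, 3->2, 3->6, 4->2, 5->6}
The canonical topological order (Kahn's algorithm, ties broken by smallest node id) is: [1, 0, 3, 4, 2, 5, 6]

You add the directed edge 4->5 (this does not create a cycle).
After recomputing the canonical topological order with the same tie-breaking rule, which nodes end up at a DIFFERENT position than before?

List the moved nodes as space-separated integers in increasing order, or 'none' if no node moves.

Old toposort: [1, 0, 3, 4, 2, 5, 6]
Added edge 4->5
Recompute Kahn (smallest-id tiebreak):
  initial in-degrees: [1, 0, 2, 1, 0, 1, 3]
  ready (indeg=0): [1, 4]
  pop 1: indeg[0]->0; indeg[3]->0 | ready=[0, 3, 4] | order so far=[1]
  pop 0: no out-edges | ready=[3, 4] | order so far=[1, 0]
  pop 3: indeg[2]->1; indeg[6]->2 | ready=[4] | order so far=[1, 0, 3]
  pop 4: indeg[2]->0; indeg[5]->0 | ready=[2, 5] | order so far=[1, 0, 3, 4]
  pop 2: indeg[6]->1 | ready=[5] | order so far=[1, 0, 3, 4, 2]
  pop 5: indeg[6]->0 | ready=[6] | order so far=[1, 0, 3, 4, 2, 5]
  pop 6: no out-edges | ready=[] | order so far=[1, 0, 3, 4, 2, 5, 6]
New canonical toposort: [1, 0, 3, 4, 2, 5, 6]
Compare positions:
  Node 0: index 1 -> 1 (same)
  Node 1: index 0 -> 0 (same)
  Node 2: index 4 -> 4 (same)
  Node 3: index 2 -> 2 (same)
  Node 4: index 3 -> 3 (same)
  Node 5: index 5 -> 5 (same)
  Node 6: index 6 -> 6 (same)
Nodes that changed position: none

Answer: none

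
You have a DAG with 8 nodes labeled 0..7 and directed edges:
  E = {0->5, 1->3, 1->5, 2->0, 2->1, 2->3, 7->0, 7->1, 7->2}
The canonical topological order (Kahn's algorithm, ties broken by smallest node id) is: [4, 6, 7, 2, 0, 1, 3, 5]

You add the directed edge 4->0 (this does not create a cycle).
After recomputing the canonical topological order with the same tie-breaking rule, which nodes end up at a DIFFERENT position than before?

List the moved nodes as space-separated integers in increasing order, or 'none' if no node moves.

Answer: none

Derivation:
Old toposort: [4, 6, 7, 2, 0, 1, 3, 5]
Added edge 4->0
Recompute Kahn (smallest-id tiebreak):
  initial in-degrees: [3, 2, 1, 2, 0, 2, 0, 0]
  ready (indeg=0): [4, 6, 7]
  pop 4: indeg[0]->2 | ready=[6, 7] | order so far=[4]
  pop 6: no out-edges | ready=[7] | order so far=[4, 6]
  pop 7: indeg[0]->1; indeg[1]->1; indeg[2]->0 | ready=[2] | order so far=[4, 6, 7]
  pop 2: indeg[0]->0; indeg[1]->0; indeg[3]->1 | ready=[0, 1] | order so far=[4, 6, 7, 2]
  pop 0: indeg[5]->1 | ready=[1] | order so far=[4, 6, 7, 2, 0]
  pop 1: indeg[3]->0; indeg[5]->0 | ready=[3, 5] | order so far=[4, 6, 7, 2, 0, 1]
  pop 3: no out-edges | ready=[5] | order so far=[4, 6, 7, 2, 0, 1, 3]
  pop 5: no out-edges | ready=[] | order so far=[4, 6, 7, 2, 0, 1, 3, 5]
New canonical toposort: [4, 6, 7, 2, 0, 1, 3, 5]
Compare positions:
  Node 0: index 4 -> 4 (same)
  Node 1: index 5 -> 5 (same)
  Node 2: index 3 -> 3 (same)
  Node 3: index 6 -> 6 (same)
  Node 4: index 0 -> 0 (same)
  Node 5: index 7 -> 7 (same)
  Node 6: index 1 -> 1 (same)
  Node 7: index 2 -> 2 (same)
Nodes that changed position: none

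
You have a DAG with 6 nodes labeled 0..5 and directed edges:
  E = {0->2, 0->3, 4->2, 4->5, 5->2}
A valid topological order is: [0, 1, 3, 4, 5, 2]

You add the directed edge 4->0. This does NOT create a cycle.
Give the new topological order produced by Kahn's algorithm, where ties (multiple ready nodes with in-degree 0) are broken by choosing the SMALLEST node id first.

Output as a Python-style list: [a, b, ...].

Answer: [1, 4, 0, 3, 5, 2]

Derivation:
Old toposort: [0, 1, 3, 4, 5, 2]
Added edge: 4->0
Position of 4 (3) > position of 0 (0). Must reorder: 4 must now come before 0.
Run Kahn's algorithm (break ties by smallest node id):
  initial in-degrees: [1, 0, 3, 1, 0, 1]
  ready (indeg=0): [1, 4]
  pop 1: no out-edges | ready=[4] | order so far=[1]
  pop 4: indeg[0]->0; indeg[2]->2; indeg[5]->0 | ready=[0, 5] | order so far=[1, 4]
  pop 0: indeg[2]->1; indeg[3]->0 | ready=[3, 5] | order so far=[1, 4, 0]
  pop 3: no out-edges | ready=[5] | order so far=[1, 4, 0, 3]
  pop 5: indeg[2]->0 | ready=[2] | order so far=[1, 4, 0, 3, 5]
  pop 2: no out-edges | ready=[] | order so far=[1, 4, 0, 3, 5, 2]
  Result: [1, 4, 0, 3, 5, 2]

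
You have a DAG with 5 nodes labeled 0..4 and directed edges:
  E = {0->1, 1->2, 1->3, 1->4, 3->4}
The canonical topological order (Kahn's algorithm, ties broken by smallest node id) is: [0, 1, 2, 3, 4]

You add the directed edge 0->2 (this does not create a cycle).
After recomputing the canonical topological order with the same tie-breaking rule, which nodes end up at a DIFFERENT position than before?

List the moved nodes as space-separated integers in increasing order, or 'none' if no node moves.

Answer: none

Derivation:
Old toposort: [0, 1, 2, 3, 4]
Added edge 0->2
Recompute Kahn (smallest-id tiebreak):
  initial in-degrees: [0, 1, 2, 1, 2]
  ready (indeg=0): [0]
  pop 0: indeg[1]->0; indeg[2]->1 | ready=[1] | order so far=[0]
  pop 1: indeg[2]->0; indeg[3]->0; indeg[4]->1 | ready=[2, 3] | order so far=[0, 1]
  pop 2: no out-edges | ready=[3] | order so far=[0, 1, 2]
  pop 3: indeg[4]->0 | ready=[4] | order so far=[0, 1, 2, 3]
  pop 4: no out-edges | ready=[] | order so far=[0, 1, 2, 3, 4]
New canonical toposort: [0, 1, 2, 3, 4]
Compare positions:
  Node 0: index 0 -> 0 (same)
  Node 1: index 1 -> 1 (same)
  Node 2: index 2 -> 2 (same)
  Node 3: index 3 -> 3 (same)
  Node 4: index 4 -> 4 (same)
Nodes that changed position: none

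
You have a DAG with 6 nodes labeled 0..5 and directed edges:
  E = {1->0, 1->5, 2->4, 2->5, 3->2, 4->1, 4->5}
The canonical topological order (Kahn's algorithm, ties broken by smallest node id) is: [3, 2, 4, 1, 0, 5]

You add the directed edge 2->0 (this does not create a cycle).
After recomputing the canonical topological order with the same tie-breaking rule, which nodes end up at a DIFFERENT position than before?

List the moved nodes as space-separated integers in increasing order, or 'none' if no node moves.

Old toposort: [3, 2, 4, 1, 0, 5]
Added edge 2->0
Recompute Kahn (smallest-id tiebreak):
  initial in-degrees: [2, 1, 1, 0, 1, 3]
  ready (indeg=0): [3]
  pop 3: indeg[2]->0 | ready=[2] | order so far=[3]
  pop 2: indeg[0]->1; indeg[4]->0; indeg[5]->2 | ready=[4] | order so far=[3, 2]
  pop 4: indeg[1]->0; indeg[5]->1 | ready=[1] | order so far=[3, 2, 4]
  pop 1: indeg[0]->0; indeg[5]->0 | ready=[0, 5] | order so far=[3, 2, 4, 1]
  pop 0: no out-edges | ready=[5] | order so far=[3, 2, 4, 1, 0]
  pop 5: no out-edges | ready=[] | order so far=[3, 2, 4, 1, 0, 5]
New canonical toposort: [3, 2, 4, 1, 0, 5]
Compare positions:
  Node 0: index 4 -> 4 (same)
  Node 1: index 3 -> 3 (same)
  Node 2: index 1 -> 1 (same)
  Node 3: index 0 -> 0 (same)
  Node 4: index 2 -> 2 (same)
  Node 5: index 5 -> 5 (same)
Nodes that changed position: none

Answer: none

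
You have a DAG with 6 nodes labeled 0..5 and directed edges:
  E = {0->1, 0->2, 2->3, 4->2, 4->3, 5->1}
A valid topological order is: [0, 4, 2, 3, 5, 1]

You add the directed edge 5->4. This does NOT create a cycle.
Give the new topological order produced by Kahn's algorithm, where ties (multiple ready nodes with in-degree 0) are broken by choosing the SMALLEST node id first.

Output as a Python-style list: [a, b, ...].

Old toposort: [0, 4, 2, 3, 5, 1]
Added edge: 5->4
Position of 5 (4) > position of 4 (1). Must reorder: 5 must now come before 4.
Run Kahn's algorithm (break ties by smallest node id):
  initial in-degrees: [0, 2, 2, 2, 1, 0]
  ready (indeg=0): [0, 5]
  pop 0: indeg[1]->1; indeg[2]->1 | ready=[5] | order so far=[0]
  pop 5: indeg[1]->0; indeg[4]->0 | ready=[1, 4] | order so far=[0, 5]
  pop 1: no out-edges | ready=[4] | order so far=[0, 5, 1]
  pop 4: indeg[2]->0; indeg[3]->1 | ready=[2] | order so far=[0, 5, 1, 4]
  pop 2: indeg[3]->0 | ready=[3] | order so far=[0, 5, 1, 4, 2]
  pop 3: no out-edges | ready=[] | order so far=[0, 5, 1, 4, 2, 3]
  Result: [0, 5, 1, 4, 2, 3]

Answer: [0, 5, 1, 4, 2, 3]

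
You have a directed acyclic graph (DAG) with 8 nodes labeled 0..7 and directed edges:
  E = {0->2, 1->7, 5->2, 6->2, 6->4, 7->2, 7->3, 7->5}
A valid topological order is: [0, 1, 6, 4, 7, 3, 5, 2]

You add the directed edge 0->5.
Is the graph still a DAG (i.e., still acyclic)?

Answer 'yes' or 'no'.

Given toposort: [0, 1, 6, 4, 7, 3, 5, 2]
Position of 0: index 0; position of 5: index 6
New edge 0->5: forward
Forward edge: respects the existing order. Still a DAG, same toposort still valid.
Still a DAG? yes

Answer: yes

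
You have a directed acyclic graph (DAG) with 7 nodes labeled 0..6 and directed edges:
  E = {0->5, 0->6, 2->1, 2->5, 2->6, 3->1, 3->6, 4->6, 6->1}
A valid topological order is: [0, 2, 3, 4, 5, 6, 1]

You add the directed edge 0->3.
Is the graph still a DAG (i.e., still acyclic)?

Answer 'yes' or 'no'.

Answer: yes

Derivation:
Given toposort: [0, 2, 3, 4, 5, 6, 1]
Position of 0: index 0; position of 3: index 2
New edge 0->3: forward
Forward edge: respects the existing order. Still a DAG, same toposort still valid.
Still a DAG? yes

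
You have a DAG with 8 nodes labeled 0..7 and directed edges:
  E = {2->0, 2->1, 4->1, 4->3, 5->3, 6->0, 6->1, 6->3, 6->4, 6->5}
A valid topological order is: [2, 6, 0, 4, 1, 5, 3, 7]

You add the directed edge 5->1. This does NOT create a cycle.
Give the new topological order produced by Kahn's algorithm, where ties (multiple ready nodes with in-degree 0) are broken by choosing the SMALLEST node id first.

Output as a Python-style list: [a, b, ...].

Answer: [2, 6, 0, 4, 5, 1, 3, 7]

Derivation:
Old toposort: [2, 6, 0, 4, 1, 5, 3, 7]
Added edge: 5->1
Position of 5 (5) > position of 1 (4). Must reorder: 5 must now come before 1.
Run Kahn's algorithm (break ties by smallest node id):
  initial in-degrees: [2, 4, 0, 3, 1, 1, 0, 0]
  ready (indeg=0): [2, 6, 7]
  pop 2: indeg[0]->1; indeg[1]->3 | ready=[6, 7] | order so far=[2]
  pop 6: indeg[0]->0; indeg[1]->2; indeg[3]->2; indeg[4]->0; indeg[5]->0 | ready=[0, 4, 5, 7] | order so far=[2, 6]
  pop 0: no out-edges | ready=[4, 5, 7] | order so far=[2, 6, 0]
  pop 4: indeg[1]->1; indeg[3]->1 | ready=[5, 7] | order so far=[2, 6, 0, 4]
  pop 5: indeg[1]->0; indeg[3]->0 | ready=[1, 3, 7] | order so far=[2, 6, 0, 4, 5]
  pop 1: no out-edges | ready=[3, 7] | order so far=[2, 6, 0, 4, 5, 1]
  pop 3: no out-edges | ready=[7] | order so far=[2, 6, 0, 4, 5, 1, 3]
  pop 7: no out-edges | ready=[] | order so far=[2, 6, 0, 4, 5, 1, 3, 7]
  Result: [2, 6, 0, 4, 5, 1, 3, 7]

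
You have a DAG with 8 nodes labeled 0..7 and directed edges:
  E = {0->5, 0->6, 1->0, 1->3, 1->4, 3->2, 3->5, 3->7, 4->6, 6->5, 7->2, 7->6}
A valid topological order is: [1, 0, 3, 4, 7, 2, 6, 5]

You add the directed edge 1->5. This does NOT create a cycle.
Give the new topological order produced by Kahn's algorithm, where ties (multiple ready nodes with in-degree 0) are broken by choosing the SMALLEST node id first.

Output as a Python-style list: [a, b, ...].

Answer: [1, 0, 3, 4, 7, 2, 6, 5]

Derivation:
Old toposort: [1, 0, 3, 4, 7, 2, 6, 5]
Added edge: 1->5
Position of 1 (0) < position of 5 (7). Old order still valid.
Run Kahn's algorithm (break ties by smallest node id):
  initial in-degrees: [1, 0, 2, 1, 1, 4, 3, 1]
  ready (indeg=0): [1]
  pop 1: indeg[0]->0; indeg[3]->0; indeg[4]->0; indeg[5]->3 | ready=[0, 3, 4] | order so far=[1]
  pop 0: indeg[5]->2; indeg[6]->2 | ready=[3, 4] | order so far=[1, 0]
  pop 3: indeg[2]->1; indeg[5]->1; indeg[7]->0 | ready=[4, 7] | order so far=[1, 0, 3]
  pop 4: indeg[6]->1 | ready=[7] | order so far=[1, 0, 3, 4]
  pop 7: indeg[2]->0; indeg[6]->0 | ready=[2, 6] | order so far=[1, 0, 3, 4, 7]
  pop 2: no out-edges | ready=[6] | order so far=[1, 0, 3, 4, 7, 2]
  pop 6: indeg[5]->0 | ready=[5] | order so far=[1, 0, 3, 4, 7, 2, 6]
  pop 5: no out-edges | ready=[] | order so far=[1, 0, 3, 4, 7, 2, 6, 5]
  Result: [1, 0, 3, 4, 7, 2, 6, 5]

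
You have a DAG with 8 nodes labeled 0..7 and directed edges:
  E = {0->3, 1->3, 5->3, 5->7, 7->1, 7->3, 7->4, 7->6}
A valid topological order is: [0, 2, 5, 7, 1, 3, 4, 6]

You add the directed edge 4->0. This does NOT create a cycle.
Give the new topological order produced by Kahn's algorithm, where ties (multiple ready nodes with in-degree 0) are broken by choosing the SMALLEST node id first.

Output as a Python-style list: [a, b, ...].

Old toposort: [0, 2, 5, 7, 1, 3, 4, 6]
Added edge: 4->0
Position of 4 (6) > position of 0 (0). Must reorder: 4 must now come before 0.
Run Kahn's algorithm (break ties by smallest node id):
  initial in-degrees: [1, 1, 0, 4, 1, 0, 1, 1]
  ready (indeg=0): [2, 5]
  pop 2: no out-edges | ready=[5] | order so far=[2]
  pop 5: indeg[3]->3; indeg[7]->0 | ready=[7] | order so far=[2, 5]
  pop 7: indeg[1]->0; indeg[3]->2; indeg[4]->0; indeg[6]->0 | ready=[1, 4, 6] | order so far=[2, 5, 7]
  pop 1: indeg[3]->1 | ready=[4, 6] | order so far=[2, 5, 7, 1]
  pop 4: indeg[0]->0 | ready=[0, 6] | order so far=[2, 5, 7, 1, 4]
  pop 0: indeg[3]->0 | ready=[3, 6] | order so far=[2, 5, 7, 1, 4, 0]
  pop 3: no out-edges | ready=[6] | order so far=[2, 5, 7, 1, 4, 0, 3]
  pop 6: no out-edges | ready=[] | order so far=[2, 5, 7, 1, 4, 0, 3, 6]
  Result: [2, 5, 7, 1, 4, 0, 3, 6]

Answer: [2, 5, 7, 1, 4, 0, 3, 6]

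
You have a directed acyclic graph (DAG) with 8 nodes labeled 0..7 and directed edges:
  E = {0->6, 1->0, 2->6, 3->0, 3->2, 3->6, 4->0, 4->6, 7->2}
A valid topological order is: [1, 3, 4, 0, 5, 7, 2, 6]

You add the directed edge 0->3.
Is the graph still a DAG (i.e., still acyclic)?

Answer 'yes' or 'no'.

Given toposort: [1, 3, 4, 0, 5, 7, 2, 6]
Position of 0: index 3; position of 3: index 1
New edge 0->3: backward (u after v in old order)
Backward edge: old toposort is now invalid. Check if this creates a cycle.
Does 3 already reach 0? Reachable from 3: [0, 2, 3, 6]. YES -> cycle!
Still a DAG? no

Answer: no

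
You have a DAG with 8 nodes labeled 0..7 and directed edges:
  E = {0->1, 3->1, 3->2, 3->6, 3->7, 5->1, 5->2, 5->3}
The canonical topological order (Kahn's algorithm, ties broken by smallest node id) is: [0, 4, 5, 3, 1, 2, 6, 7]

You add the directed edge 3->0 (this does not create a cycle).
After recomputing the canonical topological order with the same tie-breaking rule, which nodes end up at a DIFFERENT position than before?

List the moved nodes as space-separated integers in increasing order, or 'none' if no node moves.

Old toposort: [0, 4, 5, 3, 1, 2, 6, 7]
Added edge 3->0
Recompute Kahn (smallest-id tiebreak):
  initial in-degrees: [1, 3, 2, 1, 0, 0, 1, 1]
  ready (indeg=0): [4, 5]
  pop 4: no out-edges | ready=[5] | order so far=[4]
  pop 5: indeg[1]->2; indeg[2]->1; indeg[3]->0 | ready=[3] | order so far=[4, 5]
  pop 3: indeg[0]->0; indeg[1]->1; indeg[2]->0; indeg[6]->0; indeg[7]->0 | ready=[0, 2, 6, 7] | order so far=[4, 5, 3]
  pop 0: indeg[1]->0 | ready=[1, 2, 6, 7] | order so far=[4, 5, 3, 0]
  pop 1: no out-edges | ready=[2, 6, 7] | order so far=[4, 5, 3, 0, 1]
  pop 2: no out-edges | ready=[6, 7] | order so far=[4, 5, 3, 0, 1, 2]
  pop 6: no out-edges | ready=[7] | order so far=[4, 5, 3, 0, 1, 2, 6]
  pop 7: no out-edges | ready=[] | order so far=[4, 5, 3, 0, 1, 2, 6, 7]
New canonical toposort: [4, 5, 3, 0, 1, 2, 6, 7]
Compare positions:
  Node 0: index 0 -> 3 (moved)
  Node 1: index 4 -> 4 (same)
  Node 2: index 5 -> 5 (same)
  Node 3: index 3 -> 2 (moved)
  Node 4: index 1 -> 0 (moved)
  Node 5: index 2 -> 1 (moved)
  Node 6: index 6 -> 6 (same)
  Node 7: index 7 -> 7 (same)
Nodes that changed position: 0 3 4 5

Answer: 0 3 4 5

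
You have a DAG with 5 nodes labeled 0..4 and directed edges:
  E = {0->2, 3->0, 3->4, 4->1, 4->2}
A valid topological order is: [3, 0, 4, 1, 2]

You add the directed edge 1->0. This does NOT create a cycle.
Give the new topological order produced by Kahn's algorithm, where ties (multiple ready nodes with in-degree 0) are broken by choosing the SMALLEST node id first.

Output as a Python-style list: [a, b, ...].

Answer: [3, 4, 1, 0, 2]

Derivation:
Old toposort: [3, 0, 4, 1, 2]
Added edge: 1->0
Position of 1 (3) > position of 0 (1). Must reorder: 1 must now come before 0.
Run Kahn's algorithm (break ties by smallest node id):
  initial in-degrees: [2, 1, 2, 0, 1]
  ready (indeg=0): [3]
  pop 3: indeg[0]->1; indeg[4]->0 | ready=[4] | order so far=[3]
  pop 4: indeg[1]->0; indeg[2]->1 | ready=[1] | order so far=[3, 4]
  pop 1: indeg[0]->0 | ready=[0] | order so far=[3, 4, 1]
  pop 0: indeg[2]->0 | ready=[2] | order so far=[3, 4, 1, 0]
  pop 2: no out-edges | ready=[] | order so far=[3, 4, 1, 0, 2]
  Result: [3, 4, 1, 0, 2]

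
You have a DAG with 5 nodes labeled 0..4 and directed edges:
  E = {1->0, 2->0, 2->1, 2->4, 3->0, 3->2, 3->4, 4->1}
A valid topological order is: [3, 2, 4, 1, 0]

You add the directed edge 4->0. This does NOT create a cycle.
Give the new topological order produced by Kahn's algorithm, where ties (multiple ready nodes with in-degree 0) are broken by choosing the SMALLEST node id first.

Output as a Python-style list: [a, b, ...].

Answer: [3, 2, 4, 1, 0]

Derivation:
Old toposort: [3, 2, 4, 1, 0]
Added edge: 4->0
Position of 4 (2) < position of 0 (4). Old order still valid.
Run Kahn's algorithm (break ties by smallest node id):
  initial in-degrees: [4, 2, 1, 0, 2]
  ready (indeg=0): [3]
  pop 3: indeg[0]->3; indeg[2]->0; indeg[4]->1 | ready=[2] | order so far=[3]
  pop 2: indeg[0]->2; indeg[1]->1; indeg[4]->0 | ready=[4] | order so far=[3, 2]
  pop 4: indeg[0]->1; indeg[1]->0 | ready=[1] | order so far=[3, 2, 4]
  pop 1: indeg[0]->0 | ready=[0] | order so far=[3, 2, 4, 1]
  pop 0: no out-edges | ready=[] | order so far=[3, 2, 4, 1, 0]
  Result: [3, 2, 4, 1, 0]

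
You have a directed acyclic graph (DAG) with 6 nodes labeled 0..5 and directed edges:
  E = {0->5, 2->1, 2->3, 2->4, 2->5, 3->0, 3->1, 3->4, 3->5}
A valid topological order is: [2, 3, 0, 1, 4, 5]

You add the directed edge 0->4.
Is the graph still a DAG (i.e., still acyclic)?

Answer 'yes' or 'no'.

Given toposort: [2, 3, 0, 1, 4, 5]
Position of 0: index 2; position of 4: index 4
New edge 0->4: forward
Forward edge: respects the existing order. Still a DAG, same toposort still valid.
Still a DAG? yes

Answer: yes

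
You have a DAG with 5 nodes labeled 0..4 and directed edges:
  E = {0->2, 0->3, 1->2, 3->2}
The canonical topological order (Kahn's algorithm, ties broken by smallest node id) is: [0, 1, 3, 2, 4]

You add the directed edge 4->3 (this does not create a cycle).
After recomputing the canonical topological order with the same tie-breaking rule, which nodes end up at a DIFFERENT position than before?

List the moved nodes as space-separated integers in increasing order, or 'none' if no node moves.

Answer: 2 3 4

Derivation:
Old toposort: [0, 1, 3, 2, 4]
Added edge 4->3
Recompute Kahn (smallest-id tiebreak):
  initial in-degrees: [0, 0, 3, 2, 0]
  ready (indeg=0): [0, 1, 4]
  pop 0: indeg[2]->2; indeg[3]->1 | ready=[1, 4] | order so far=[0]
  pop 1: indeg[2]->1 | ready=[4] | order so far=[0, 1]
  pop 4: indeg[3]->0 | ready=[3] | order so far=[0, 1, 4]
  pop 3: indeg[2]->0 | ready=[2] | order so far=[0, 1, 4, 3]
  pop 2: no out-edges | ready=[] | order so far=[0, 1, 4, 3, 2]
New canonical toposort: [0, 1, 4, 3, 2]
Compare positions:
  Node 0: index 0 -> 0 (same)
  Node 1: index 1 -> 1 (same)
  Node 2: index 3 -> 4 (moved)
  Node 3: index 2 -> 3 (moved)
  Node 4: index 4 -> 2 (moved)
Nodes that changed position: 2 3 4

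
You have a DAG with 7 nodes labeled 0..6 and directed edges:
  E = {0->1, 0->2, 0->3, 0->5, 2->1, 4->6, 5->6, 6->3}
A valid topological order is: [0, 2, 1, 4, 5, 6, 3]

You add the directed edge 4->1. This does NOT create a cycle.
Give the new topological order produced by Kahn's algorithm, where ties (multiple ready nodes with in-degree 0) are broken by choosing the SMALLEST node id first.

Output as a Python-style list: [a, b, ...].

Answer: [0, 2, 4, 1, 5, 6, 3]

Derivation:
Old toposort: [0, 2, 1, 4, 5, 6, 3]
Added edge: 4->1
Position of 4 (3) > position of 1 (2). Must reorder: 4 must now come before 1.
Run Kahn's algorithm (break ties by smallest node id):
  initial in-degrees: [0, 3, 1, 2, 0, 1, 2]
  ready (indeg=0): [0, 4]
  pop 0: indeg[1]->2; indeg[2]->0; indeg[3]->1; indeg[5]->0 | ready=[2, 4, 5] | order so far=[0]
  pop 2: indeg[1]->1 | ready=[4, 5] | order so far=[0, 2]
  pop 4: indeg[1]->0; indeg[6]->1 | ready=[1, 5] | order so far=[0, 2, 4]
  pop 1: no out-edges | ready=[5] | order so far=[0, 2, 4, 1]
  pop 5: indeg[6]->0 | ready=[6] | order so far=[0, 2, 4, 1, 5]
  pop 6: indeg[3]->0 | ready=[3] | order so far=[0, 2, 4, 1, 5, 6]
  pop 3: no out-edges | ready=[] | order so far=[0, 2, 4, 1, 5, 6, 3]
  Result: [0, 2, 4, 1, 5, 6, 3]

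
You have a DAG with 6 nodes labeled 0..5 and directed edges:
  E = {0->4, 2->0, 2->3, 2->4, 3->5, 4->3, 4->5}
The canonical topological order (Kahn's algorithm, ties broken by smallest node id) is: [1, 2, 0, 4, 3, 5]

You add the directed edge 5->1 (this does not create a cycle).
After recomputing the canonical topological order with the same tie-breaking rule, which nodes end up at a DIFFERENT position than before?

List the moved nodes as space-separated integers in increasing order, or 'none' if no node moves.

Old toposort: [1, 2, 0, 4, 3, 5]
Added edge 5->1
Recompute Kahn (smallest-id tiebreak):
  initial in-degrees: [1, 1, 0, 2, 2, 2]
  ready (indeg=0): [2]
  pop 2: indeg[0]->0; indeg[3]->1; indeg[4]->1 | ready=[0] | order so far=[2]
  pop 0: indeg[4]->0 | ready=[4] | order so far=[2, 0]
  pop 4: indeg[3]->0; indeg[5]->1 | ready=[3] | order so far=[2, 0, 4]
  pop 3: indeg[5]->0 | ready=[5] | order so far=[2, 0, 4, 3]
  pop 5: indeg[1]->0 | ready=[1] | order so far=[2, 0, 4, 3, 5]
  pop 1: no out-edges | ready=[] | order so far=[2, 0, 4, 3, 5, 1]
New canonical toposort: [2, 0, 4, 3, 5, 1]
Compare positions:
  Node 0: index 2 -> 1 (moved)
  Node 1: index 0 -> 5 (moved)
  Node 2: index 1 -> 0 (moved)
  Node 3: index 4 -> 3 (moved)
  Node 4: index 3 -> 2 (moved)
  Node 5: index 5 -> 4 (moved)
Nodes that changed position: 0 1 2 3 4 5

Answer: 0 1 2 3 4 5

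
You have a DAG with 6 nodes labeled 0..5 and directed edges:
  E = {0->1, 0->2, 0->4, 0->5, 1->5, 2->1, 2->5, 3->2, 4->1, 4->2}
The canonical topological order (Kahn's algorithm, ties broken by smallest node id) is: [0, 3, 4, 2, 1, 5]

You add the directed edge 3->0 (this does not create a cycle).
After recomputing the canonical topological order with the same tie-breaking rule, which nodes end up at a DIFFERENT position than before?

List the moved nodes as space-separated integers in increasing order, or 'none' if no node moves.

Answer: 0 3

Derivation:
Old toposort: [0, 3, 4, 2, 1, 5]
Added edge 3->0
Recompute Kahn (smallest-id tiebreak):
  initial in-degrees: [1, 3, 3, 0, 1, 3]
  ready (indeg=0): [3]
  pop 3: indeg[0]->0; indeg[2]->2 | ready=[0] | order so far=[3]
  pop 0: indeg[1]->2; indeg[2]->1; indeg[4]->0; indeg[5]->2 | ready=[4] | order so far=[3, 0]
  pop 4: indeg[1]->1; indeg[2]->0 | ready=[2] | order so far=[3, 0, 4]
  pop 2: indeg[1]->0; indeg[5]->1 | ready=[1] | order so far=[3, 0, 4, 2]
  pop 1: indeg[5]->0 | ready=[5] | order so far=[3, 0, 4, 2, 1]
  pop 5: no out-edges | ready=[] | order so far=[3, 0, 4, 2, 1, 5]
New canonical toposort: [3, 0, 4, 2, 1, 5]
Compare positions:
  Node 0: index 0 -> 1 (moved)
  Node 1: index 4 -> 4 (same)
  Node 2: index 3 -> 3 (same)
  Node 3: index 1 -> 0 (moved)
  Node 4: index 2 -> 2 (same)
  Node 5: index 5 -> 5 (same)
Nodes that changed position: 0 3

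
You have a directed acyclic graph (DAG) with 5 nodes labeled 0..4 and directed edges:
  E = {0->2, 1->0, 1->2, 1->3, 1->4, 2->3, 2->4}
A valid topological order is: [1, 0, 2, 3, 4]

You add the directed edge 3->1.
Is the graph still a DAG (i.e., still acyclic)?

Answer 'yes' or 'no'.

Given toposort: [1, 0, 2, 3, 4]
Position of 3: index 3; position of 1: index 0
New edge 3->1: backward (u after v in old order)
Backward edge: old toposort is now invalid. Check if this creates a cycle.
Does 1 already reach 3? Reachable from 1: [0, 1, 2, 3, 4]. YES -> cycle!
Still a DAG? no

Answer: no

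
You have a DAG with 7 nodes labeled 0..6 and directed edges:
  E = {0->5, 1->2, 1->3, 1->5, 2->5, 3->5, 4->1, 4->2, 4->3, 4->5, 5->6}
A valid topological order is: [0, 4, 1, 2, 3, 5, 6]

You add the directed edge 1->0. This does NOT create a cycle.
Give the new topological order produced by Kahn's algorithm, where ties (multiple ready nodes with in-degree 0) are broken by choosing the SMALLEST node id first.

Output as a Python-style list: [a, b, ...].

Answer: [4, 1, 0, 2, 3, 5, 6]

Derivation:
Old toposort: [0, 4, 1, 2, 3, 5, 6]
Added edge: 1->0
Position of 1 (2) > position of 0 (0). Must reorder: 1 must now come before 0.
Run Kahn's algorithm (break ties by smallest node id):
  initial in-degrees: [1, 1, 2, 2, 0, 5, 1]
  ready (indeg=0): [4]
  pop 4: indeg[1]->0; indeg[2]->1; indeg[3]->1; indeg[5]->4 | ready=[1] | order so far=[4]
  pop 1: indeg[0]->0; indeg[2]->0; indeg[3]->0; indeg[5]->3 | ready=[0, 2, 3] | order so far=[4, 1]
  pop 0: indeg[5]->2 | ready=[2, 3] | order so far=[4, 1, 0]
  pop 2: indeg[5]->1 | ready=[3] | order so far=[4, 1, 0, 2]
  pop 3: indeg[5]->0 | ready=[5] | order so far=[4, 1, 0, 2, 3]
  pop 5: indeg[6]->0 | ready=[6] | order so far=[4, 1, 0, 2, 3, 5]
  pop 6: no out-edges | ready=[] | order so far=[4, 1, 0, 2, 3, 5, 6]
  Result: [4, 1, 0, 2, 3, 5, 6]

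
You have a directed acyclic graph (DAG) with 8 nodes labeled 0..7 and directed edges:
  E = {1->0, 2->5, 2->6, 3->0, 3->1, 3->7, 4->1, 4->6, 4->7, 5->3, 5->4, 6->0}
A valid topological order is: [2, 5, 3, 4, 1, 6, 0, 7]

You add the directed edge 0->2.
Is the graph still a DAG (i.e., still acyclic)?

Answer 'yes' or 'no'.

Given toposort: [2, 5, 3, 4, 1, 6, 0, 7]
Position of 0: index 6; position of 2: index 0
New edge 0->2: backward (u after v in old order)
Backward edge: old toposort is now invalid. Check if this creates a cycle.
Does 2 already reach 0? Reachable from 2: [0, 1, 2, 3, 4, 5, 6, 7]. YES -> cycle!
Still a DAG? no

Answer: no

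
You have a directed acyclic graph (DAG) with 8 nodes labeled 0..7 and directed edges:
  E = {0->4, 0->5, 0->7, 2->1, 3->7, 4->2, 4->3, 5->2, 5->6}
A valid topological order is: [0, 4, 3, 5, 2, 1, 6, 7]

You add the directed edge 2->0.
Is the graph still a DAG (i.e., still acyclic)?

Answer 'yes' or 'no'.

Answer: no

Derivation:
Given toposort: [0, 4, 3, 5, 2, 1, 6, 7]
Position of 2: index 4; position of 0: index 0
New edge 2->0: backward (u after v in old order)
Backward edge: old toposort is now invalid. Check if this creates a cycle.
Does 0 already reach 2? Reachable from 0: [0, 1, 2, 3, 4, 5, 6, 7]. YES -> cycle!
Still a DAG? no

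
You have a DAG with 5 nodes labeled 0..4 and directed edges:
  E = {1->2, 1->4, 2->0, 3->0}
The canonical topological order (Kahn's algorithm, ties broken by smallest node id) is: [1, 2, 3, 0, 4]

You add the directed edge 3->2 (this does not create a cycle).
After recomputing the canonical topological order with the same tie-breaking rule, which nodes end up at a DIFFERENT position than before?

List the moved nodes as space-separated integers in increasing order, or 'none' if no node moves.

Old toposort: [1, 2, 3, 0, 4]
Added edge 3->2
Recompute Kahn (smallest-id tiebreak):
  initial in-degrees: [2, 0, 2, 0, 1]
  ready (indeg=0): [1, 3]
  pop 1: indeg[2]->1; indeg[4]->0 | ready=[3, 4] | order so far=[1]
  pop 3: indeg[0]->1; indeg[2]->0 | ready=[2, 4] | order so far=[1, 3]
  pop 2: indeg[0]->0 | ready=[0, 4] | order so far=[1, 3, 2]
  pop 0: no out-edges | ready=[4] | order so far=[1, 3, 2, 0]
  pop 4: no out-edges | ready=[] | order so far=[1, 3, 2, 0, 4]
New canonical toposort: [1, 3, 2, 0, 4]
Compare positions:
  Node 0: index 3 -> 3 (same)
  Node 1: index 0 -> 0 (same)
  Node 2: index 1 -> 2 (moved)
  Node 3: index 2 -> 1 (moved)
  Node 4: index 4 -> 4 (same)
Nodes that changed position: 2 3

Answer: 2 3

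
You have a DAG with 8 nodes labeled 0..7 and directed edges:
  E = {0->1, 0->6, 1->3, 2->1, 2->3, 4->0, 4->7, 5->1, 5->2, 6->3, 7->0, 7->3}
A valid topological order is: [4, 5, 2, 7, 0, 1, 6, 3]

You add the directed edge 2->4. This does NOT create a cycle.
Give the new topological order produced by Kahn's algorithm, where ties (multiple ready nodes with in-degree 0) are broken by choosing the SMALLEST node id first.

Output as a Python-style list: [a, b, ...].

Old toposort: [4, 5, 2, 7, 0, 1, 6, 3]
Added edge: 2->4
Position of 2 (2) > position of 4 (0). Must reorder: 2 must now come before 4.
Run Kahn's algorithm (break ties by smallest node id):
  initial in-degrees: [2, 3, 1, 4, 1, 0, 1, 1]
  ready (indeg=0): [5]
  pop 5: indeg[1]->2; indeg[2]->0 | ready=[2] | order so far=[5]
  pop 2: indeg[1]->1; indeg[3]->3; indeg[4]->0 | ready=[4] | order so far=[5, 2]
  pop 4: indeg[0]->1; indeg[7]->0 | ready=[7] | order so far=[5, 2, 4]
  pop 7: indeg[0]->0; indeg[3]->2 | ready=[0] | order so far=[5, 2, 4, 7]
  pop 0: indeg[1]->0; indeg[6]->0 | ready=[1, 6] | order so far=[5, 2, 4, 7, 0]
  pop 1: indeg[3]->1 | ready=[6] | order so far=[5, 2, 4, 7, 0, 1]
  pop 6: indeg[3]->0 | ready=[3] | order so far=[5, 2, 4, 7, 0, 1, 6]
  pop 3: no out-edges | ready=[] | order so far=[5, 2, 4, 7, 0, 1, 6, 3]
  Result: [5, 2, 4, 7, 0, 1, 6, 3]

Answer: [5, 2, 4, 7, 0, 1, 6, 3]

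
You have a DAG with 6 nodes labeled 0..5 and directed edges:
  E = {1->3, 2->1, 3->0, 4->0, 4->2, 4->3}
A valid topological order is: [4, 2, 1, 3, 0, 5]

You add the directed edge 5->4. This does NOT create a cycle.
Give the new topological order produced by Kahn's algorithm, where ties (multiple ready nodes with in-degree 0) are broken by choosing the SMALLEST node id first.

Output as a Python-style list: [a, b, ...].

Answer: [5, 4, 2, 1, 3, 0]

Derivation:
Old toposort: [4, 2, 1, 3, 0, 5]
Added edge: 5->4
Position of 5 (5) > position of 4 (0). Must reorder: 5 must now come before 4.
Run Kahn's algorithm (break ties by smallest node id):
  initial in-degrees: [2, 1, 1, 2, 1, 0]
  ready (indeg=0): [5]
  pop 5: indeg[4]->0 | ready=[4] | order so far=[5]
  pop 4: indeg[0]->1; indeg[2]->0; indeg[3]->1 | ready=[2] | order so far=[5, 4]
  pop 2: indeg[1]->0 | ready=[1] | order so far=[5, 4, 2]
  pop 1: indeg[3]->0 | ready=[3] | order so far=[5, 4, 2, 1]
  pop 3: indeg[0]->0 | ready=[0] | order so far=[5, 4, 2, 1, 3]
  pop 0: no out-edges | ready=[] | order so far=[5, 4, 2, 1, 3, 0]
  Result: [5, 4, 2, 1, 3, 0]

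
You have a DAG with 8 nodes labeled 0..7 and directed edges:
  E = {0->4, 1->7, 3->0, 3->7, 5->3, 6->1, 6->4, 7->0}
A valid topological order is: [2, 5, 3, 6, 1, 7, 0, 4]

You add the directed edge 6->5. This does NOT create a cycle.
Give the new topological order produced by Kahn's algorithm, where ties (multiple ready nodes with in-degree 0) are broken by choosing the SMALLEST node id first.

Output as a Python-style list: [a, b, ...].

Old toposort: [2, 5, 3, 6, 1, 7, 0, 4]
Added edge: 6->5
Position of 6 (3) > position of 5 (1). Must reorder: 6 must now come before 5.
Run Kahn's algorithm (break ties by smallest node id):
  initial in-degrees: [2, 1, 0, 1, 2, 1, 0, 2]
  ready (indeg=0): [2, 6]
  pop 2: no out-edges | ready=[6] | order so far=[2]
  pop 6: indeg[1]->0; indeg[4]->1; indeg[5]->0 | ready=[1, 5] | order so far=[2, 6]
  pop 1: indeg[7]->1 | ready=[5] | order so far=[2, 6, 1]
  pop 5: indeg[3]->0 | ready=[3] | order so far=[2, 6, 1, 5]
  pop 3: indeg[0]->1; indeg[7]->0 | ready=[7] | order so far=[2, 6, 1, 5, 3]
  pop 7: indeg[0]->0 | ready=[0] | order so far=[2, 6, 1, 5, 3, 7]
  pop 0: indeg[4]->0 | ready=[4] | order so far=[2, 6, 1, 5, 3, 7, 0]
  pop 4: no out-edges | ready=[] | order so far=[2, 6, 1, 5, 3, 7, 0, 4]
  Result: [2, 6, 1, 5, 3, 7, 0, 4]

Answer: [2, 6, 1, 5, 3, 7, 0, 4]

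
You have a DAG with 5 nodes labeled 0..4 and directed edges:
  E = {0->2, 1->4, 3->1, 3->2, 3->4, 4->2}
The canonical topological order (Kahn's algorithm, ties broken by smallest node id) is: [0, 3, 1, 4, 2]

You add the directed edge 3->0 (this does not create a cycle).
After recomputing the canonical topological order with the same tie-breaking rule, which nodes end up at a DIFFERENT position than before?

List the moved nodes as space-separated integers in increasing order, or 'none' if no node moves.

Answer: 0 3

Derivation:
Old toposort: [0, 3, 1, 4, 2]
Added edge 3->0
Recompute Kahn (smallest-id tiebreak):
  initial in-degrees: [1, 1, 3, 0, 2]
  ready (indeg=0): [3]
  pop 3: indeg[0]->0; indeg[1]->0; indeg[2]->2; indeg[4]->1 | ready=[0, 1] | order so far=[3]
  pop 0: indeg[2]->1 | ready=[1] | order so far=[3, 0]
  pop 1: indeg[4]->0 | ready=[4] | order so far=[3, 0, 1]
  pop 4: indeg[2]->0 | ready=[2] | order so far=[3, 0, 1, 4]
  pop 2: no out-edges | ready=[] | order so far=[3, 0, 1, 4, 2]
New canonical toposort: [3, 0, 1, 4, 2]
Compare positions:
  Node 0: index 0 -> 1 (moved)
  Node 1: index 2 -> 2 (same)
  Node 2: index 4 -> 4 (same)
  Node 3: index 1 -> 0 (moved)
  Node 4: index 3 -> 3 (same)
Nodes that changed position: 0 3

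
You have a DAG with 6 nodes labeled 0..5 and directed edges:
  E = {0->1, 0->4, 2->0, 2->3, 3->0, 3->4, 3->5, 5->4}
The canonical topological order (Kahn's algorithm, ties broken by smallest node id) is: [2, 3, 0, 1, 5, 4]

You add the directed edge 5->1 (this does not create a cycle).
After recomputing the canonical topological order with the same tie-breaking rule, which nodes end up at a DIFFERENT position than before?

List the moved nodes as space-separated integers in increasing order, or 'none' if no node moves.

Answer: 1 5

Derivation:
Old toposort: [2, 3, 0, 1, 5, 4]
Added edge 5->1
Recompute Kahn (smallest-id tiebreak):
  initial in-degrees: [2, 2, 0, 1, 3, 1]
  ready (indeg=0): [2]
  pop 2: indeg[0]->1; indeg[3]->0 | ready=[3] | order so far=[2]
  pop 3: indeg[0]->0; indeg[4]->2; indeg[5]->0 | ready=[0, 5] | order so far=[2, 3]
  pop 0: indeg[1]->1; indeg[4]->1 | ready=[5] | order so far=[2, 3, 0]
  pop 5: indeg[1]->0; indeg[4]->0 | ready=[1, 4] | order so far=[2, 3, 0, 5]
  pop 1: no out-edges | ready=[4] | order so far=[2, 3, 0, 5, 1]
  pop 4: no out-edges | ready=[] | order so far=[2, 3, 0, 5, 1, 4]
New canonical toposort: [2, 3, 0, 5, 1, 4]
Compare positions:
  Node 0: index 2 -> 2 (same)
  Node 1: index 3 -> 4 (moved)
  Node 2: index 0 -> 0 (same)
  Node 3: index 1 -> 1 (same)
  Node 4: index 5 -> 5 (same)
  Node 5: index 4 -> 3 (moved)
Nodes that changed position: 1 5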